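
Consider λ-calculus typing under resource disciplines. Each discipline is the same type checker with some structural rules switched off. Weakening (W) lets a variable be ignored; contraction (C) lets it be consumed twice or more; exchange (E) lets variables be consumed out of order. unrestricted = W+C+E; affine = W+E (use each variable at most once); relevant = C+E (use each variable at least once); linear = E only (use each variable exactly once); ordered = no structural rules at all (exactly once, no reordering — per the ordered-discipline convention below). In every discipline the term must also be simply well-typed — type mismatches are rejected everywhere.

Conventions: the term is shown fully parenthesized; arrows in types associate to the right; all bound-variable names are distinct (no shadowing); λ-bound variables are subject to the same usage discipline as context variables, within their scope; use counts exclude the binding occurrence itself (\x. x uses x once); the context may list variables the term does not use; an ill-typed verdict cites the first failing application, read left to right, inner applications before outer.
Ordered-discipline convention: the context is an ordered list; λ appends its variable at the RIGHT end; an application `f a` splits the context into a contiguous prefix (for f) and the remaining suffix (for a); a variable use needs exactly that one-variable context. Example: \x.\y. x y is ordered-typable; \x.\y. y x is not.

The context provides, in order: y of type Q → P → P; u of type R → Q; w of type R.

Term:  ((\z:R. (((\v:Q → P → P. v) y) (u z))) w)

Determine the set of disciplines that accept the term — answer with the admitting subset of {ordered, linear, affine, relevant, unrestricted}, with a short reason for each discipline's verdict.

accepted by: ordered, linear, affine, relevant, unrestricted
counts: y: 1×, u: 1×, w: 1×, z (λ-bound): 1×, v (λ-bound): 1×
order of uses: v, y, u, z, w
typing: well-typed — term : P → P
ordered: ✓ — single-use (y, u, w, z, v), ordered derivation ok
linear: ✓ — y, u, w, z, v: one use apiece
affine: ✓ — y, u, w, z, v: no repeats, contraction unneeded
relevant: ✓ — every one of y, u, w, z, v appears
unrestricted: ✓ — type-checks (P → P) and nothing is barred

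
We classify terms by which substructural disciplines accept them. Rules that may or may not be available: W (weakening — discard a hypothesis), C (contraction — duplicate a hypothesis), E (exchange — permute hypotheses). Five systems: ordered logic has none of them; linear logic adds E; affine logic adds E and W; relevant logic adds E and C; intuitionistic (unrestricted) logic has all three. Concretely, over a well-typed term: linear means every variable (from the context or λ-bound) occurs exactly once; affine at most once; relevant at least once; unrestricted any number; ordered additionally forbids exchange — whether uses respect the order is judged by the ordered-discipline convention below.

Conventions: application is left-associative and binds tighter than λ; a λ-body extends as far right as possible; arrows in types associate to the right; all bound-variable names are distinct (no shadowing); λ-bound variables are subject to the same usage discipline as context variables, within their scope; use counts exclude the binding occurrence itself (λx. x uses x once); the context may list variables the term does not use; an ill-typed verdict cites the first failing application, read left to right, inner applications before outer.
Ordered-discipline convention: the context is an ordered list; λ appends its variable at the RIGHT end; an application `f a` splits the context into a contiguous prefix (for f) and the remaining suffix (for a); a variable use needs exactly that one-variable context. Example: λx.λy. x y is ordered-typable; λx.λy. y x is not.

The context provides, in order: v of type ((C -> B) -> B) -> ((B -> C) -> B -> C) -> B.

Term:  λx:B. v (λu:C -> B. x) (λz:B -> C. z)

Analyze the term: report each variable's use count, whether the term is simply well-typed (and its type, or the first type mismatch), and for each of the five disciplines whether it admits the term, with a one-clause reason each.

variable uses: v: 1, x [bound]: 1, u [bound]: 0, z [bound]: 1
left-to-right use order: v, x, z
typing: well-typed — term : B -> B
ordered: ✗ — unused: u — weakening required
linear: ✗ — unused: u — weakening required
affine: ✓ — at most one use each (v, x, u, z)
relevant: ✗ — unused: u — weakening required
unrestricted: ✓ — well-typed at B -> B; no restrictions here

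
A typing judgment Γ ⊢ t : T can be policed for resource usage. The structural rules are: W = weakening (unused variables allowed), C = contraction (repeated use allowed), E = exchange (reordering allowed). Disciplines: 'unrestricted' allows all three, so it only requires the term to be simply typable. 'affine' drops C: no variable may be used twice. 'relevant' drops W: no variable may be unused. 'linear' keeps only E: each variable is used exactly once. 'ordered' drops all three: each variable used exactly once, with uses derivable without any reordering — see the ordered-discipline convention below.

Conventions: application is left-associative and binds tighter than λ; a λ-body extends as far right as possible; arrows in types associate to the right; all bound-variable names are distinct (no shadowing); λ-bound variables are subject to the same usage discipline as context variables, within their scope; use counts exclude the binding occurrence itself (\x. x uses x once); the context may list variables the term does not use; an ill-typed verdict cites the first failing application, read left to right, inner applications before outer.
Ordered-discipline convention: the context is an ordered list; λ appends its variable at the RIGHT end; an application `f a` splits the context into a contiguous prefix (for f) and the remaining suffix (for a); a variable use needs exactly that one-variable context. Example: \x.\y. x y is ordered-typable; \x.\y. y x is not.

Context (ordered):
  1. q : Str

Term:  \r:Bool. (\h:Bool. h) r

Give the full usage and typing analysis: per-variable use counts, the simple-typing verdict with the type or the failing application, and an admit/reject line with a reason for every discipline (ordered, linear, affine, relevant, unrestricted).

use counts: q=0, r (λ-bound)=1, h (λ-bound)=1
uses in reading order: h, r
typing: well-typed at Bool → Bool
ordered ✗ (unused: q — weakening required)
linear ✗ (unused: q — weakening required)
affine ✓ (no duplicate uses among q, r, h)
relevant ✗ (unused: q — weakening required)
unrestricted ✓ (type-checks (Bool → Bool) and nothing is barred)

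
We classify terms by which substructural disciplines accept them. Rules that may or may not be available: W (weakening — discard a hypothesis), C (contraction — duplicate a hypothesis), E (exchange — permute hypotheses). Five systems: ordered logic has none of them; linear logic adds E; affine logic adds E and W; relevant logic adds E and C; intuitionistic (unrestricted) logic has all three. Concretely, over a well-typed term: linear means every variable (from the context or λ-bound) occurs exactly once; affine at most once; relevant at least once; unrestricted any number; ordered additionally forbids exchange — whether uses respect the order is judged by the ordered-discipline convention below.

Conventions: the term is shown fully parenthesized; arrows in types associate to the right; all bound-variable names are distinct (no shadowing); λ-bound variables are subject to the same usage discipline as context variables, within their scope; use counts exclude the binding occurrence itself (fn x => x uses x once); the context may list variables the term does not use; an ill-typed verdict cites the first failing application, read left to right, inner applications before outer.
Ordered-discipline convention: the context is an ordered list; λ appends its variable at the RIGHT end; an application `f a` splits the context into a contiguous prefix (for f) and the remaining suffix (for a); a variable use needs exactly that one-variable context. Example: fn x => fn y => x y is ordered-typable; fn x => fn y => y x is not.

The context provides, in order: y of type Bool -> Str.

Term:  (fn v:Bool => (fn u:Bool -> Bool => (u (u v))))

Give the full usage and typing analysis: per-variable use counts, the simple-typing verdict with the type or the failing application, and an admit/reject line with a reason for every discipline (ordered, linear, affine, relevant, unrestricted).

use counts: y: 0×, v [bound]: 1×, u [bound]: 2×
use order (left to right): u, u, v
typing: ✓ — Bool -> (Bool -> Bool) -> Bool
ordered ✗ (u ×2 used more than once (contraction); y never used (weakening))
linear ✗ (u ×2 used more than once (contraction); y never used (weakening))
affine ✗ (u ×2 used more than once (contraction))
relevant ✗ (y never used (weakening))
unrestricted ✓ (simply typable at Bool -> (Bool -> Bool) -> Bool; W, C, E all held)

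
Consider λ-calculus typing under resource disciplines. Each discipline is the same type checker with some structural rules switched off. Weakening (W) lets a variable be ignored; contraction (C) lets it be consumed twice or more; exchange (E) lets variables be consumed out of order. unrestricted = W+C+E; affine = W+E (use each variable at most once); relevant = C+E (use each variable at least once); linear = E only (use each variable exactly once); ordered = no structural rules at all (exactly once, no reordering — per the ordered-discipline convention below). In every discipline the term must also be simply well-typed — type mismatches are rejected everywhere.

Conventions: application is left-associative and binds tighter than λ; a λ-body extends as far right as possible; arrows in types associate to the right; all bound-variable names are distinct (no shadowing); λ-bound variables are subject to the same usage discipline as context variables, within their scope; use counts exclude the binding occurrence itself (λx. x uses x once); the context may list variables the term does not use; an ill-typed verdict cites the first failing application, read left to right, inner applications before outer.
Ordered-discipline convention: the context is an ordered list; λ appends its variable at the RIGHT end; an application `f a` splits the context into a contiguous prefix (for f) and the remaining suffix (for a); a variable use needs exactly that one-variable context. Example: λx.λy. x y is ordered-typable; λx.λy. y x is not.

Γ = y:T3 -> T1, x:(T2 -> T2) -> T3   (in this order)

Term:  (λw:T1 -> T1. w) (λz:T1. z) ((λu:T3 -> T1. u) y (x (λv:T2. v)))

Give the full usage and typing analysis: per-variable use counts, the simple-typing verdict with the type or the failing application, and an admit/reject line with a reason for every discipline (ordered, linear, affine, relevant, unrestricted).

counts: y=1, x=1, w [bound]=1, z [bound]=1, u [bound]=1, v [bound]=1
left-to-right use order: w, z, u, y, x, v
typing: ✓ — T1
ordered: ✓, y, x, w, z, u, v: once each, no exchange needed
linear: ✓, single use per variable (y, x, w, z, u, v)
affine: ✓, at most one use each (y, x, w, z, u, v)
relevant: ✓, at least one use each (y, x, w, z, u, v)
unrestricted: ✓, typability at T1 is all that's needed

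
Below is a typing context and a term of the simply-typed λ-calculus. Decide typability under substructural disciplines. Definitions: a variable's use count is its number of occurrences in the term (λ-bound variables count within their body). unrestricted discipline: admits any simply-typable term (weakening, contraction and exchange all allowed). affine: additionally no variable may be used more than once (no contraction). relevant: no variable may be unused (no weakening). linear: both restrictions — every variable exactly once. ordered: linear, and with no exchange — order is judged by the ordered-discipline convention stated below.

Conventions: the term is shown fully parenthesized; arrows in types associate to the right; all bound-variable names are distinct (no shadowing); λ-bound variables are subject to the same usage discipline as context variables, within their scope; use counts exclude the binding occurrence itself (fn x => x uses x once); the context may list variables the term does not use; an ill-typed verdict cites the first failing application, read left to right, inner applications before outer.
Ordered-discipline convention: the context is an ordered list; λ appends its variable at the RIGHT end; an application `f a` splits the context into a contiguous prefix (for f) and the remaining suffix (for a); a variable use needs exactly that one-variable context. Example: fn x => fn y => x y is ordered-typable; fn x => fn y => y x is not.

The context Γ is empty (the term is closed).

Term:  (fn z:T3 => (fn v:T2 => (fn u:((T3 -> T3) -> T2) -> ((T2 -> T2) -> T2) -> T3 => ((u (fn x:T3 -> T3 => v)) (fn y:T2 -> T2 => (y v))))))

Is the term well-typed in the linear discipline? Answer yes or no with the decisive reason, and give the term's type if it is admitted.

no — needs contraction — v ×2; z, x never used (weakening)
counts: z (bound): 0×, v (bound): 2×, u (bound): 1×, x (bound): 0×, y (bound): 1×
left-to-right use order: u, v, y, v
typing: well-typed at T3 -> T2 -> (((T3 -> T3) -> T2) -> ((T2 -> T2) -> T2) -> T3) -> T3
summary: ordered ✗ · linear ✗ · affine ✗ · relevant ✗ · unrestricted ✓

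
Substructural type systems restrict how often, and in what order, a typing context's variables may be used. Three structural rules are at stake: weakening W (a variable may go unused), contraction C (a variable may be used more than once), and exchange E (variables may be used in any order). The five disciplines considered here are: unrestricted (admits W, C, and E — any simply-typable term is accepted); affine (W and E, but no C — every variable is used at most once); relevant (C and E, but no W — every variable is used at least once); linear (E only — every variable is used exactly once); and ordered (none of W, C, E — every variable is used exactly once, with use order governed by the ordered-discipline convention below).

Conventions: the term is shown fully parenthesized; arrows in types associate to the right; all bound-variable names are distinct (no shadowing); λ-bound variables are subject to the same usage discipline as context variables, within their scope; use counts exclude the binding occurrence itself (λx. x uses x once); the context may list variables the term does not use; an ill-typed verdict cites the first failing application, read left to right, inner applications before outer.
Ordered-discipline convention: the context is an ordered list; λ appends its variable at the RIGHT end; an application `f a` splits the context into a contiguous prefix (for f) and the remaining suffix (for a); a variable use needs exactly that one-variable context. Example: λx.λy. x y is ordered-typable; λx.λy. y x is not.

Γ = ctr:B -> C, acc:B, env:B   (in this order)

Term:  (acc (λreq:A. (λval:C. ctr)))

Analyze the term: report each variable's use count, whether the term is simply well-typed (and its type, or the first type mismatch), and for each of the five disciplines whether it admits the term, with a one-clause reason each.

usage: ctr ×1, acc ×1, env ×0, req [bound] ×0, val [bound] ×0
left-to-right use order: acc, ctr
typing: ill-typed: non-arrow in function slot: B
ordered: ✗ — fails simple typing
linear: ✗ — a type mismatch blocks all five
affine: ✗ — the type mismatch rejects it
relevant: ✗ — not simply typable
unrestricted: ✗ — fails simple typing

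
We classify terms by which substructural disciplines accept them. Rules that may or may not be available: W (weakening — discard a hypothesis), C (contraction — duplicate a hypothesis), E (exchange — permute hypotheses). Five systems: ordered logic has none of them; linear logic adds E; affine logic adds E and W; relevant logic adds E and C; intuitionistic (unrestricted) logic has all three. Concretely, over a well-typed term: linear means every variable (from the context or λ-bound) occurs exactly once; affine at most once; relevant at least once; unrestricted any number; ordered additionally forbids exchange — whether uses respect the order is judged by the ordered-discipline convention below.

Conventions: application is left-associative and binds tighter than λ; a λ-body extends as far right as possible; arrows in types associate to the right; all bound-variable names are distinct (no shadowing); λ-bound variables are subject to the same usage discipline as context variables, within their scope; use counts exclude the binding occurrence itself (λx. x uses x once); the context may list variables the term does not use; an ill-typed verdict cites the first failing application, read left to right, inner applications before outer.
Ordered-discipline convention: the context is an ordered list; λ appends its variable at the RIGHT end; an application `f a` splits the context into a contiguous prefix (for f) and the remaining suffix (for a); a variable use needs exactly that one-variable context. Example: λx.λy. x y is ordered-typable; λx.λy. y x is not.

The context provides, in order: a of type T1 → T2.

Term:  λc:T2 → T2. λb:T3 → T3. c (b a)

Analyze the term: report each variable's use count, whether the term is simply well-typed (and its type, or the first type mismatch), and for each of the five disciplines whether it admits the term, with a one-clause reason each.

usage: a: 1; c (bound): 1; b (bound): 1
left-to-right use order: c, b, a
typing: ill-typed: argument of type T1 → T2 where T3 is required
ordered: ✗ — not simply typable
linear: ✗ — fails simple typing
affine: ✗ — a type mismatch blocks all five
relevant: ✗ — the type mismatch rejects it
unrestricted: ✗ — not simply typable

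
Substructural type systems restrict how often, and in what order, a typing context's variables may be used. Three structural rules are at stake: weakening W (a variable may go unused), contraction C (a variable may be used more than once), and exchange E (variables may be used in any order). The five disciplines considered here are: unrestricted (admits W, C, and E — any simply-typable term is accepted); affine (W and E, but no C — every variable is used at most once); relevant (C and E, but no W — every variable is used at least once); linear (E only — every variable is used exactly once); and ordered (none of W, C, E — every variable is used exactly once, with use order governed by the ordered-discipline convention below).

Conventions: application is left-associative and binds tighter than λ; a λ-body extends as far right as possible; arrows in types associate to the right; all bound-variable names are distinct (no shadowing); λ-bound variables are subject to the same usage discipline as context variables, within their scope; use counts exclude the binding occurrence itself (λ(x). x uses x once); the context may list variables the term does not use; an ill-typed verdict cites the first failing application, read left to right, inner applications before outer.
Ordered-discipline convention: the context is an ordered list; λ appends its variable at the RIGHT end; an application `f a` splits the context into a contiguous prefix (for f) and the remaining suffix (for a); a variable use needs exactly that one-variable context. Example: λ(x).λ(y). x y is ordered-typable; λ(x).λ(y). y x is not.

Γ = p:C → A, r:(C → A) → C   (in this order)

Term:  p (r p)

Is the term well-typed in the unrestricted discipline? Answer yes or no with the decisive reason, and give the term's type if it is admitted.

yes — typability at A is all that's needed; term : A
usage: p ×2; r ×1
left-to-right use order: p, r, p
typing: the term checks, with type A
summary: ordered ✗ | linear ✗ | affine ✗ | relevant ✓ | unrestricted ✓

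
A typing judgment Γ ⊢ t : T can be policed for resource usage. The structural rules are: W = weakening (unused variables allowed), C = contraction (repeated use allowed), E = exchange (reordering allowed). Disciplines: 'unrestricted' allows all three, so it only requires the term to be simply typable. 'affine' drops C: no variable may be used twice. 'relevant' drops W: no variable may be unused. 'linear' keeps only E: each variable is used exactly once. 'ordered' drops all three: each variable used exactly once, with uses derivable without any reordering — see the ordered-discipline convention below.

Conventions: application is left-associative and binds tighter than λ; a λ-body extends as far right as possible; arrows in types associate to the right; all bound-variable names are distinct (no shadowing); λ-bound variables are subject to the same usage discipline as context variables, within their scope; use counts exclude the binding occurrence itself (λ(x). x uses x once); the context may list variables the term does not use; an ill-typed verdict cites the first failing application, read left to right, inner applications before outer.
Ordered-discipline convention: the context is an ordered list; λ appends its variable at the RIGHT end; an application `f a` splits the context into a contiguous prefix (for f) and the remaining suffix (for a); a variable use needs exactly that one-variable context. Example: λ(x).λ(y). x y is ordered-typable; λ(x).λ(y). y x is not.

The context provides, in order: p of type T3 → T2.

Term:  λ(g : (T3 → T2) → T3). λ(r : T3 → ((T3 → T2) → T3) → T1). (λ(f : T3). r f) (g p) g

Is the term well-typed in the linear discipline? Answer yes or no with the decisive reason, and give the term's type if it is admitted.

no — uses contraction: g ×2
variable uses: p ×1; g (λ-bound) ×2; r (λ-bound) ×1; f (λ-bound) ×1
order of uses: r, f, g, p, g
typing: well-typed at ((T3 → T2) → T3) → (T3 → ((T3 → T2) → T3) → T1) → T1
across the five disciplines: ordered ✗, linear ✗, affine ✗, relevant ✓, unrestricted ✓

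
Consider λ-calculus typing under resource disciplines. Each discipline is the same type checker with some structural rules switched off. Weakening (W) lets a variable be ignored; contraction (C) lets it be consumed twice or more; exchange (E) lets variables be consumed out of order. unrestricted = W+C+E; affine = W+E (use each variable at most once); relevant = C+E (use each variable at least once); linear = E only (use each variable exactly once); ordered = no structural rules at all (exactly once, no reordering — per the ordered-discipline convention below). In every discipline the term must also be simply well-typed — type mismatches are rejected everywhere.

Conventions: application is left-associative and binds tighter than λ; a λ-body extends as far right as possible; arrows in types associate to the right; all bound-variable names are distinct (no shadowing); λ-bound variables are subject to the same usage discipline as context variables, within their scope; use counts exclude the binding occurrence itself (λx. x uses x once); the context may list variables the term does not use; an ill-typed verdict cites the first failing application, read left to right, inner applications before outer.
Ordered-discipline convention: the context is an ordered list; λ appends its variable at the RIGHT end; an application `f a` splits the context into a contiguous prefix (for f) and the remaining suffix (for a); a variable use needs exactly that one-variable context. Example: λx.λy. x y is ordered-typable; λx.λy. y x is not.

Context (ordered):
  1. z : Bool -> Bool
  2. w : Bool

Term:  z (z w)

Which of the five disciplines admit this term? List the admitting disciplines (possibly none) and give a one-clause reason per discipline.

accepted by: relevant, unrestricted
variable uses: z ×2, w ×1
uses in reading order: z, z, w
typing: well-typed at Bool
ordered ✗ (z ×2 used more than once (contraction))
linear ✗ (z ×2 used more than once (contraction))
affine ✗ (z ×2 used more than once (contraction))
relevant ✓ (every one of z, w appears)
unrestricted ✓ (simply typable at Bool; W, C, E all held)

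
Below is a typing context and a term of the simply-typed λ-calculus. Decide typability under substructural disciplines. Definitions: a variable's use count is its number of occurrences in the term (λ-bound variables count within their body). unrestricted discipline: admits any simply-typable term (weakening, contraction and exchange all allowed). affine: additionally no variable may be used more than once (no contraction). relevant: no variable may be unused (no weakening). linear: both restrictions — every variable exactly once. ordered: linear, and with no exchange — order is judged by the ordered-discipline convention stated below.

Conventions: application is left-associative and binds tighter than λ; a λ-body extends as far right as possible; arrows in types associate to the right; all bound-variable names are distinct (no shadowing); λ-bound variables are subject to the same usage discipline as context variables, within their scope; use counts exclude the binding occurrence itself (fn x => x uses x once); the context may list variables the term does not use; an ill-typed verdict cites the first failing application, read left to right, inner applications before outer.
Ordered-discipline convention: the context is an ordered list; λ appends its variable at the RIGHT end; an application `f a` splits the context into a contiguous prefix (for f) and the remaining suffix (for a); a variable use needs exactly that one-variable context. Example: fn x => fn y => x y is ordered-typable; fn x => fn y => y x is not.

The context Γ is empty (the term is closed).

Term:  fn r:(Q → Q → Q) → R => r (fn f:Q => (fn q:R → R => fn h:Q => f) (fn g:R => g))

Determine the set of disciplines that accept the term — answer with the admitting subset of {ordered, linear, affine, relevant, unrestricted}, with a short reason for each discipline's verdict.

admitted by: affine, unrestricted
use counts: r (λ-bound)=1; f (λ-bound)=1; q (λ-bound)=0; h (λ-bound)=0; g (λ-bound)=1
order of uses: r, f, g
typing: well-typed at ((Q → Q → Q) → R) → R
ordered: ✗ — unused: q, h — weakening required
linear: ✗ — unused: q, h — weakening required
affine: ✓ — no duplicate uses among r, f, q, h, g
relevant: ✗ — unused: q, h — weakening required
unrestricted: ✓ — type-checks (((Q → Q → Q) → R) → R) and nothing is barred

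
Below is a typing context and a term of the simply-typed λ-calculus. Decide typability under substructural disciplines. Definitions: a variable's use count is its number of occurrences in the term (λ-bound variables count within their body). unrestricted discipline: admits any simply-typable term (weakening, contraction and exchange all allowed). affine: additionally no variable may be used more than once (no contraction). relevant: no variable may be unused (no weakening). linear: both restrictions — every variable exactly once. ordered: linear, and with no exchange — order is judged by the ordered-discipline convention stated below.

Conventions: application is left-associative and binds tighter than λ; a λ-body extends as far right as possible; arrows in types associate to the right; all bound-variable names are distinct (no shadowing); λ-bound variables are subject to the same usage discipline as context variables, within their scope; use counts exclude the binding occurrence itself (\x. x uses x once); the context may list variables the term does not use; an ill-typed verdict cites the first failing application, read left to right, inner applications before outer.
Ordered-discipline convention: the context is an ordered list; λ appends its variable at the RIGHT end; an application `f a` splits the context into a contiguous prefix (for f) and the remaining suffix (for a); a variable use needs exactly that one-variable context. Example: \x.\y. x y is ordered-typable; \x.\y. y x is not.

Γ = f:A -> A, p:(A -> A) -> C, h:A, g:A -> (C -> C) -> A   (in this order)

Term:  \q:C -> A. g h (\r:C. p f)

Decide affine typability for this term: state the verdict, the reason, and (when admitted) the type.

yes — no duplicate uses among f, p, h, g, q, r; term : (C -> A) -> A
use counts: f ×1, p ×1, h ×1, g ×1, q (bound) ×0, r (bound) ×0
left-to-right use order: g, h, p, f
typing: ✓ — (C -> A) -> A
across the five disciplines: ordered ✗ · linear ✗ · affine ✓ · relevant ✗ · unrestricted ✓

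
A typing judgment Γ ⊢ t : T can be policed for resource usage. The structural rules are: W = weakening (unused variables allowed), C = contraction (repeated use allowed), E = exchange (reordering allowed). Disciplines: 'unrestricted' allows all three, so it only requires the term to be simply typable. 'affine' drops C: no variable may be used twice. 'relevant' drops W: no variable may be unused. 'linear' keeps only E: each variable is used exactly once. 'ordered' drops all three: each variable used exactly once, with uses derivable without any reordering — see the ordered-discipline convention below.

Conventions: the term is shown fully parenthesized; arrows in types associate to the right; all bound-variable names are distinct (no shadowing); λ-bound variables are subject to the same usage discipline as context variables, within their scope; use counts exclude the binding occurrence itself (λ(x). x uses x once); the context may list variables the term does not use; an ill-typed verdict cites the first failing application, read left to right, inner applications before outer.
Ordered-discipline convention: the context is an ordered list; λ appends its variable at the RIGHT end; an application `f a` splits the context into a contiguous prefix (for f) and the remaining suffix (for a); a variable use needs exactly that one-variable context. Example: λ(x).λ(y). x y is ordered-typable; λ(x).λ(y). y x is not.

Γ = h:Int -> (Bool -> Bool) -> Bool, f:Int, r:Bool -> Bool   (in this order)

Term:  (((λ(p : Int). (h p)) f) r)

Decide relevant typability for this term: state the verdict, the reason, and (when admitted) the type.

yes — h, f, r, p: all used, weakening unneeded; term : Bool
usage: h: 1×, f: 1×, r: 1×, p (λ-bound): 1×
left-to-right use order: h, p, f, r
typing: well-typed at Bool
summary: ordered ✓ · linear ✓ · affine ✓ · relevant ✓ · unrestricted ✓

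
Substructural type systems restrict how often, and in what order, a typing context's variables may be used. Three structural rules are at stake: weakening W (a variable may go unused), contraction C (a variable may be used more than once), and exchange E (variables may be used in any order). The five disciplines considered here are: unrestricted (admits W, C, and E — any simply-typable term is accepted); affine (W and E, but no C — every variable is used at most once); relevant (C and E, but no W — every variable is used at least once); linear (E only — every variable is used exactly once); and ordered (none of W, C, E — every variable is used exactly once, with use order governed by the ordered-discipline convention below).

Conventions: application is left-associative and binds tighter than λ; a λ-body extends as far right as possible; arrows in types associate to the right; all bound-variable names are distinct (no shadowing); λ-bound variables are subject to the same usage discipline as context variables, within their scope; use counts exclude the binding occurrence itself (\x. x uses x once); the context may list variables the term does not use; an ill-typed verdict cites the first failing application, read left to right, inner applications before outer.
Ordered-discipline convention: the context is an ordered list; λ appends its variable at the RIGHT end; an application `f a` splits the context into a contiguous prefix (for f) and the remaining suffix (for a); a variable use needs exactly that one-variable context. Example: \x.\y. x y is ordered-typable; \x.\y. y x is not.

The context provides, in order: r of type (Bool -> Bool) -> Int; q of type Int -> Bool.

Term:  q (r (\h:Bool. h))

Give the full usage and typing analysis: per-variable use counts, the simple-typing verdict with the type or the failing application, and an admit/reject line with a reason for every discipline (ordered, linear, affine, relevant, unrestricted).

use counts: r=1; q=1; h [bound]=1
left-to-right use order: q, r, h
typing: well-typed at Bool
ordered: ✗, no ordered split (uses run q, r, h)
linear: ✓, each of r, q, h used exactly once
affine: ✓, r, q, h: no repeats, contraction unneeded
relevant: ✓, r, q, h: all used, weakening unneeded
unrestricted: ✓, simply typable at Bool; W, C, E all held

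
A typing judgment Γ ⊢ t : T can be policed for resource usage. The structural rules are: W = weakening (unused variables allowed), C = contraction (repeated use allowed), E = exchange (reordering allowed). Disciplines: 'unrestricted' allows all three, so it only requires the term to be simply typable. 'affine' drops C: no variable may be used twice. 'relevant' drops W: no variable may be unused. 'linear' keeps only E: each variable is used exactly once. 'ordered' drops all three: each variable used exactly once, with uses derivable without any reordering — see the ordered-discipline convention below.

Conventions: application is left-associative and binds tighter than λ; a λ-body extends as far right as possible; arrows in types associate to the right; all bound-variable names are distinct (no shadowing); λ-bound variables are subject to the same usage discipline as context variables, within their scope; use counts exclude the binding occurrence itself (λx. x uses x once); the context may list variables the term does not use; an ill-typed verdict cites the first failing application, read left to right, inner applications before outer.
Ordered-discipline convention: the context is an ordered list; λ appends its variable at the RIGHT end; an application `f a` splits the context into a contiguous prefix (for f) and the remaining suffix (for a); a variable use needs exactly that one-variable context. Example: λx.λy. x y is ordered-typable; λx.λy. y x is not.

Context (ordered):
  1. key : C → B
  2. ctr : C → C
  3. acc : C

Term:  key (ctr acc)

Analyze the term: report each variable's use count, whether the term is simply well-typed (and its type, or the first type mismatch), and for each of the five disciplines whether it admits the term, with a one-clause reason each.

use counts: key: 1; ctr: 1; acc: 1
left-to-right use order: key, ctr, acc
typing: the term checks, with type B
ordered ✓ (one use each (key, ctr, acc); ordered split holds)
linear ✓ (exactly-once usage across key, ctr, acc)
affine ✓ (key, ctr, acc: no repeats, contraction unneeded)
relevant ✓ (at least one use each (key, ctr, acc))
unrestricted ✓ (type-checks (B) and nothing is barred)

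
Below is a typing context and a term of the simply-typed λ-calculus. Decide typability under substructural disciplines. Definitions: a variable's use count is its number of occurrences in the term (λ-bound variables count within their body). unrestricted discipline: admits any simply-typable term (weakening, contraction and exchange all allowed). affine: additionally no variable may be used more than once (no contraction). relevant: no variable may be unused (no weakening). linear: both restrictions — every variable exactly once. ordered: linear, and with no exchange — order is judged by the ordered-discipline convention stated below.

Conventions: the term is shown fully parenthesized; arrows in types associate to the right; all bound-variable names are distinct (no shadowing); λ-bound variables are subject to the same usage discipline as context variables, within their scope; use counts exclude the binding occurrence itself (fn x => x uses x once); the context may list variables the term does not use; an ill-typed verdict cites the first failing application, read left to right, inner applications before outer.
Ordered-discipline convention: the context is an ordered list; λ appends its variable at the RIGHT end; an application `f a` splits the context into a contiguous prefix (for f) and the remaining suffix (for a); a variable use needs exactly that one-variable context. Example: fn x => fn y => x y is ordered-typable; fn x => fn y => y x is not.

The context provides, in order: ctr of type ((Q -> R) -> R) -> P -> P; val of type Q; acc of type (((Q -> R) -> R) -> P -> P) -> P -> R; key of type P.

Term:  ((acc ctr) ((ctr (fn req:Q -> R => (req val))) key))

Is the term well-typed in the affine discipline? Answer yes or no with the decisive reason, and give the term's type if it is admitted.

no — uses contraction: ctr ×2
variable uses: ctr ×2, val ×1, acc ×1, key ×1, req (λ-bound) ×1
use order (left to right): acc, ctr, ctr, req, val, key
typing: ✓ — R
across the five disciplines: ordered ✗ · linear ✗ · affine ✗ · relevant ✓ · unrestricted ✓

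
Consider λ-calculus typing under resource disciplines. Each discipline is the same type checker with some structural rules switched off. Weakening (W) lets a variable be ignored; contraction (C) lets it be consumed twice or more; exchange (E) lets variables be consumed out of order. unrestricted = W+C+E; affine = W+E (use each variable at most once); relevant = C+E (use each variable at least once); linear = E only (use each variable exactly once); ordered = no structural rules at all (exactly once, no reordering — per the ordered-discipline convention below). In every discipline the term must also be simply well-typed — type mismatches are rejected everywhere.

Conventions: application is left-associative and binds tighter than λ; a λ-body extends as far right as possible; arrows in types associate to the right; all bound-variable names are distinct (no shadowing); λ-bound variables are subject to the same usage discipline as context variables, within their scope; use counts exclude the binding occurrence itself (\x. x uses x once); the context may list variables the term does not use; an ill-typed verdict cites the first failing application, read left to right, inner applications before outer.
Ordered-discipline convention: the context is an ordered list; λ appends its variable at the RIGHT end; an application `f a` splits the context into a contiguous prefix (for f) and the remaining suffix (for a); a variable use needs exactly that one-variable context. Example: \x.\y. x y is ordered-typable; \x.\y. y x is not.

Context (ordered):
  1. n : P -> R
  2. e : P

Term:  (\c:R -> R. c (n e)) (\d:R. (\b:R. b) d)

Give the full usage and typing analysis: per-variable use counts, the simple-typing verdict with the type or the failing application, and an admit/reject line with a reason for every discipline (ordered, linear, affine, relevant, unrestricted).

usage: n: 1×, e: 1×, c (bound): 1×, d (bound): 1×, b (bound): 1×
order of uses: c, n, e, b, d
typing: the term checks, with type R
ordered ✗ (needs exchange: uses follow c, n, e, b, d)
linear ✓ (each of n, e, c, d, b used exactly once)
affine ✓ (no duplicate uses among n, e, c, d, b)
relevant ✓ (n, e, c, d, b: all used, weakening unneeded)
unrestricted ✓ (well-typed at R; no restrictions here)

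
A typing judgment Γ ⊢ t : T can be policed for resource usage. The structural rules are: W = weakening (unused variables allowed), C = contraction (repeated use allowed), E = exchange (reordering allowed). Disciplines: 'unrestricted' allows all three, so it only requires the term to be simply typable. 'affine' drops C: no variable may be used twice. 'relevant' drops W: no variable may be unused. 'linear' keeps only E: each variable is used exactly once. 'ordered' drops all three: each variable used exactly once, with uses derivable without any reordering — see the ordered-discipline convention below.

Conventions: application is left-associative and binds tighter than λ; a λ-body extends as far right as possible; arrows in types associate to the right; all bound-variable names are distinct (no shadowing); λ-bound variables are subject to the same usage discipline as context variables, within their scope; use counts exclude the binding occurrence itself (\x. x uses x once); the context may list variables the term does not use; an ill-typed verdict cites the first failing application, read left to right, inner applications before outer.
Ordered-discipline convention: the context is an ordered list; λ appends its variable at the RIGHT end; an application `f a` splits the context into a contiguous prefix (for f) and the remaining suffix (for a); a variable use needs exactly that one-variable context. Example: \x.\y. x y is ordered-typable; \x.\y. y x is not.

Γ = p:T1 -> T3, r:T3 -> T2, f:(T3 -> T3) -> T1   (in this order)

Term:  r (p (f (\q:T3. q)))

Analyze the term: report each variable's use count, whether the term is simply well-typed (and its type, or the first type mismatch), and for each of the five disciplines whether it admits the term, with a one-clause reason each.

variable uses: p: 1×; r: 1×; f: 1×; q (bound): 1×
use order (left to right): r, p, f, q
typing: well-typed — term : T2
ordered: ✗, use order r, p, f, q needs exchange
linear: ✓, exactly-once usage across p, r, f, q
affine: ✓, none of p, r, f, q used more than once
relevant: ✓, at least one use each (p, r, f, q)
unrestricted: ✓, typability at T2 is all that's needed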